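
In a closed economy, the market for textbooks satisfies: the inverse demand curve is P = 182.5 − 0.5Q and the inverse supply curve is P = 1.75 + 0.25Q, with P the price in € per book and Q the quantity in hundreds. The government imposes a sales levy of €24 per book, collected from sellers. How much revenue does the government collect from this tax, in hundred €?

Tax revenue = €5016 hundred.

Inverting to Q(P) form: Qd = 365 − 2P; Qs = 4P − 7.
Before the tax: set 365 − 2P = 4P − 7 → P* = €62, Q* = 241.
With the tax collected from sellers, supply shifts: Qs = 4(P − 24) − 7.
Solving gives Q = 209 with buyers paying €78 and sellers receiving €54 (the €24 wedge).
Revenue = t · Q = 24 · 209 = €5016.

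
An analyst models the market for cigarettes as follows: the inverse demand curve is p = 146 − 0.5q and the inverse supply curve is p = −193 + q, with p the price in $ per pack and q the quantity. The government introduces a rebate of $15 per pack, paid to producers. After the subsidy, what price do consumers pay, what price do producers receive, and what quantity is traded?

Consumers pay $28; producers receive $43; quantity = 236.

Rewrite in direct form: qd = 292 − 2p and qs = p + 193.
Before the subsidy: set 292 − 2p = p + 193 → p* = $33, q* = 226.
With a per-unit subsidy paid to producers, each receives p + 15 per unit sold, so supply becomes qs = (p + 15) + 193.
Solving gives q = 236 with consumers paying $28 and producers receiving $43 (the $15 wedge).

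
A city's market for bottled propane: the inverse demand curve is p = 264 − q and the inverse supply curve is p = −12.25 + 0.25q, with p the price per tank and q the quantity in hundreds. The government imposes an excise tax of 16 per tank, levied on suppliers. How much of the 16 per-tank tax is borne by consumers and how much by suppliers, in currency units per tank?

Rewrite in direct form: qd = 264 − p and qs = 4p + 49.
Without the tax, 264 − p = 4p + 49 gives 5p = 215, so p* = 43 and q* = 221.
With the tax collected from suppliers, supply shifts: qs = 4(p − 16) + 49.
New equilibrium: consumers pay 55.8, suppliers receive 39.8, q = 208.2. (Wedge: pb − ps = 16.)
Burden on consumers: 12.8; on suppliers: 3.2. (They sum to 16.)

Consumers bear 12.8 per tank; suppliers bear 3.2 per tank.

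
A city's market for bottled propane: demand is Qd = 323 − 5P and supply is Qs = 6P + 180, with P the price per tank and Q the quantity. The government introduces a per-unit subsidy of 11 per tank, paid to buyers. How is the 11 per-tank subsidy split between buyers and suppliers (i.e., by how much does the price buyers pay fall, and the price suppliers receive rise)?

Before the subsidy: set 323 − 5P = 6P + 180 → P* = 13, Q* = 258.
With a per-unit subsidy paid to buyers, each effectively pays P − 11, so demand becomes Qd = 323 − 5(P − 11).
New equilibrium: buyers pay 7, suppliers receive 18, Q = 288. (Wedge: Pb − Ps = −11.)
Gain to buyers: 6; to suppliers: 5. (They sum to 11.)

Buyers gain 6 per tank; suppliers gain 5 per tank.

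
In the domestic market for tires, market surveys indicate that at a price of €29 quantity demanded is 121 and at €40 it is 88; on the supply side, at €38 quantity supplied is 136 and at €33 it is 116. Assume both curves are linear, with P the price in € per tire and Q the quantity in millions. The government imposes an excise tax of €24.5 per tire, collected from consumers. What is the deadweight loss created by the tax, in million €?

Demand slope: (88 − 121)/(40 − 29) = -3, so Qd = 208 − 3P.
Supply slope: (116 − 136)/(33 − 38) = 4, so Qs = 4P − 16.
Without the tax, 208 − 3P = 4P − 16 gives 7P = 224, so P* = €32 and Q* = 112.
With the tax collected from consumers, demand (in seller-price terms) shifts: Qd = 208 − 3(P + 24.5).
Solving gives Q = 70 with consumers paying €46 and suppliers receiving €21.5 (the €24.5 wedge).
Quantity falls by |ΔQ| = |112 − 70| = 42.
DWL = ½ · t · |ΔQ| = ½ · 24.5 · 42 = €514.5.

Deadweight loss = €514.5 million.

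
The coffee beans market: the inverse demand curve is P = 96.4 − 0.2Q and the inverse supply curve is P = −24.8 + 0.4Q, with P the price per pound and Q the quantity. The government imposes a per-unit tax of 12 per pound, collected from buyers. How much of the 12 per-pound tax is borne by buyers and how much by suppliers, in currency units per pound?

Rewrite in direct form: Qd = 482 − 5P and Qs = 2.5P + 62.
Before the tax: set 482 − 5P = 2.5P + 62 → P* = 56, Q* = 202.
With the tax collected from buyers, demand (in seller-price terms) shifts: Qd = 482 − 5(P + 12).
New equilibrium: buyers pay 60, suppliers receive 48, Q = 182. (Wedge: Pb − Ps = 12.)
Burden on buyers: 4; on suppliers: 8. (They sum to 12.)
The less price-elastic side of the market bears the larger share of a per-unit tax.

Buyers bear 4 per pound; suppliers bear 8 per pound.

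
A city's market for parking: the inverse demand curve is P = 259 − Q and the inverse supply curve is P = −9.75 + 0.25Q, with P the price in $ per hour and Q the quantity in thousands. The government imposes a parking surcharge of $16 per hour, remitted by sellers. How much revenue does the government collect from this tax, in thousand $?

Rewrite in direct form: Qd = 259 − P and Qs = 4P + 39.
Without the tax, 259 − P = 4P + 39 gives 5P = 220, so P* = $44 and Q* = 215.
With the tax collected from sellers, supply shifts: Qs = 4(P − 16) + 39.
Solving gives Q = 202.2 with buyers paying $56.8 and sellers receiving $40.8 (the $16 wedge).
Revenue = t · Q = 16 · 202.2 = $3235.2.

Tax revenue = $3235.2 thousand.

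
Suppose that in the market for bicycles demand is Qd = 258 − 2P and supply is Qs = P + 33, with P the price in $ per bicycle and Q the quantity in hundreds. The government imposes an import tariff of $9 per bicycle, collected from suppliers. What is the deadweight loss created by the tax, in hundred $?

Without the tax, 258 − 2P = P + 33 gives 3P = 225, so P* = $75 and Q* = 108.
With the tax collected from suppliers, supply shifts: Qs = (P − 9) + 33.
New equilibrium: consumers pay $78, suppliers receive $69, Q = 102. (Wedge: Pb − Ps = 9.)
Quantity falls by |ΔQ| = |108 − 102| = 6.
DWL = ½ · t · |ΔQ| = ½ · 9 · 6 = $27.

Deadweight loss = $27 hundred.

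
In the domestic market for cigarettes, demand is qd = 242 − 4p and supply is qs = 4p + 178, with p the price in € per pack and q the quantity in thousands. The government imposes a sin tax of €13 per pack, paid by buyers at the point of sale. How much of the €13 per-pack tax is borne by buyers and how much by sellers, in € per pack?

Buyers bear €6.5 per pack; sellers bear €6.5 per pack.

Without the tax, 242 − 4p = 4p + 178 gives 8p = 64, so p* = €8 and q* = 210.
With the tax collected from buyers, demand (in seller-price terms) shifts: qd = 242 − 4(p + 13).
New equilibrium: buyers pay €14.5, sellers receive €1.5, q = 184. (Wedge: pb − ps = 13.)
Burden on buyers: €6.5; on sellers: €6.5. (They sum to €13.)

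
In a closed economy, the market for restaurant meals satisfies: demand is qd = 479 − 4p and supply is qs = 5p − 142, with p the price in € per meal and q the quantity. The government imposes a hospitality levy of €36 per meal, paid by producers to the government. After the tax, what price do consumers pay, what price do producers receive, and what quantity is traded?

Consumers pay €89; producers receive €53; quantity = 123.

Before the tax: set 479 − 4p = 5p − 142 → p* = €69, q* = 203.
With the tax collected from producers, supply shifts: qs = 5(p − 36) − 142.
Solving gives q = 123 with consumers paying €89 and producers receiving €53 (the €36 wedge).
The less price-elastic side of the market bears the larger share of a per-unit tax.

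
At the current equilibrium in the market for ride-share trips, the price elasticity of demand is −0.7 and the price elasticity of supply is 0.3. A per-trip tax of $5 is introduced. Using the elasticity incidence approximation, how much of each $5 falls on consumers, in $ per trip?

Consumers bear ≈ $1.5 per trip.

Incidence ratio: consumers' share ≈ εs / (εs + |εd|) = 0.3 / (0.3 + 0.7) = 0.3.
So consumers bear ≈ 0.3 × $5 = $1.5; suppliers bear $3.5.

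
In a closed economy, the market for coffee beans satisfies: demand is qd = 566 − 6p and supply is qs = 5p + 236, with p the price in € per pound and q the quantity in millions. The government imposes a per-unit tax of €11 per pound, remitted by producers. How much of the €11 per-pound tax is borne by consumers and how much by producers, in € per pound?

Consumers bear €5 per pound; producers bear €6 per pound.

Without the tax, 566 − 6p = 5p + 236 gives 11p = 330, so p* = €30 and q* = 386.
With the tax collected from producers, supply shifts: qs = 5(p − 11) + 236.
Solving gives q = 356 with consumers paying €35 and producers receiving €24 (the €11 wedge).
Burden on consumers: €5; on producers: €6. (They sum to €11.)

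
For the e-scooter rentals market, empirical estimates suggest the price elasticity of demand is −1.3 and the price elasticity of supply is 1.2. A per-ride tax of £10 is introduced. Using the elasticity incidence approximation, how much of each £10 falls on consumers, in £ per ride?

Incidence ratio: consumers' share ≈ εs / (εs + |εd|) = 1.2 / (1.2 + 1.3) = 0.48.
So consumers bear ≈ 0.48 × £10 = £4.8; sellers bear £5.2.

Consumers bear ≈ £4.8 per ride.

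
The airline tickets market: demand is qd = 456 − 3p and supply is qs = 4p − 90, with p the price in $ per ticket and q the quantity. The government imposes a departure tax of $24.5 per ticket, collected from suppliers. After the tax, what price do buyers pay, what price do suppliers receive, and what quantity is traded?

Buyers pay $92; suppliers receive $67.5; quantity = 180.

Before the tax: set 456 − 3p = 4p − 90 → p* = $78, q* = 222.
With the tax collected from suppliers, supply shifts: qs = 4(p − 24.5) − 90.
Solving gives q = 180 with buyers paying $92 and suppliers receiving $67.5 (the $24.5 wedge).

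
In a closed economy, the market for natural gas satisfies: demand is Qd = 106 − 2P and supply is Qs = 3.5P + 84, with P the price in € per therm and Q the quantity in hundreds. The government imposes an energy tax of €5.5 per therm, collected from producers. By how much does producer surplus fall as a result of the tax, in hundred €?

Producer surplus falls by €189 hundred.

Before the tax: set 106 − 2P = 3.5P + 84 → P* = €4, Q* = 98.
With the tax collected from producers, supply shifts: Qs = 3.5(P − 5.5) + 84.
Solving gives Q = 91 with consumers paying €7.5 and producers receiving €2 (the €5.5 wedge).
ΔPS is the trapezoid between Q = 91 and Q = 98 of height €2: ½ · (98 + 91) · 2 = €189.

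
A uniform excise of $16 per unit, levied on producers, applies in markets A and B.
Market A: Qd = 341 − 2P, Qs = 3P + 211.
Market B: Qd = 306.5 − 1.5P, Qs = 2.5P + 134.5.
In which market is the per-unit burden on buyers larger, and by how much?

Market A: pre-tax P* = $26, Q* = 289; post-tax Q = 269.8; per-unit burden on buyers = $9.6.
Market B: pre-tax P* = $43, Q* = 242; post-tax Q = 227; per-unit burden on buyers = $10.
Difference: $9.6 vs $10 → market B is larger by $0.4.

Market B, by $0.4.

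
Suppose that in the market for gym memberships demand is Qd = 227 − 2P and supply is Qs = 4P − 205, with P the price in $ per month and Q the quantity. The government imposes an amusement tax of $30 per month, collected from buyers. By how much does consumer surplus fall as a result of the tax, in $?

Consumer surplus falls by $1260.

Before the tax: set 227 − 2P = 4P − 205 → P* = $72, Q* = 83.
With the tax collected from buyers, demand (in seller-price terms) shifts: Qd = 227 − 2(P + 30).
Solving gives Q = 43 with buyers paying $92 and suppliers receiving $62 (the $30 wedge).
ΔCS is the trapezoid between Q = 43 and Q = 83 of height $20: ½ · (83 + 43) · 20 = $1260.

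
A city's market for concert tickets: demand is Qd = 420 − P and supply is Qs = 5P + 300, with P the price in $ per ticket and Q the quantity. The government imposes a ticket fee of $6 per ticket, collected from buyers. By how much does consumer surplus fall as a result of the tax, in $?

Before the tax: set 420 − P = 5P + 300 → P* = $20, Q* = 400.
With the tax collected from buyers, demand (in seller-price terms) shifts: Qd = 420 − (P + 6).
New equilibrium: buyers pay $25, sellers receive $19, Q = 395. (Wedge: Pb − Ps = 6.)
ΔCS is the trapezoid between Q = 395 and Q = 400 of height $5: ½ · (400 + 395) · 5 = $1987.5.

Consumer surplus falls by $1987.5.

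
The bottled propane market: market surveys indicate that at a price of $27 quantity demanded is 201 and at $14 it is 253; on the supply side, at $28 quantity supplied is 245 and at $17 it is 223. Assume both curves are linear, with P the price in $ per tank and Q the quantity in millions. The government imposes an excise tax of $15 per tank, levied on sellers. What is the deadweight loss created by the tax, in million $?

Deadweight loss = $150 million.

Demand slope: (253 − 201)/(14 − 27) = -4, so Qd = 309 − 4P.
Supply slope: (223 − 245)/(17 − 28) = 2, so Qs = 2P + 189.
Without the tax, 309 − 4P = 2P + 189 gives 6P = 120, so P* = $20 and Q* = 229.
With the tax collected from sellers, supply shifts: Qs = 2(P − 15) + 189.
New equilibrium: consumers pay $25, sellers receive $10, Q = 209. (Wedge: Pb − Ps = 15.)
Quantity falls by |ΔQ| = |229 − 209| = 20.
DWL = ½ · t · |ΔQ| = ½ · 15 · 20 = $150.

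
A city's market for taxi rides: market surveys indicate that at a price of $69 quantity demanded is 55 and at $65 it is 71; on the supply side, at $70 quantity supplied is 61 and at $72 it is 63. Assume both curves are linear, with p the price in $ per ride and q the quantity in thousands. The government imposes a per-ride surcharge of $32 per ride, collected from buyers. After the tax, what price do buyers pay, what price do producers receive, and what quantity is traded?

Buyers pay $74.4; producers receive $42.4; quantity = 33.4.

Demand slope: (71 − 55)/(65 − 69) = -4, so qd = 331 − 4p.
Supply slope: (63 − 61)/(72 − 70) = 1, so qs = p − 9.
Without the tax, 331 − 4p = p − 9 gives 5p = 340, so p* = $68 and q* = 59.
With the tax collected from buyers, demand (in seller-price terms) shifts: qd = 331 − 4(p + 32).
New equilibrium: buyers pay $74.4, producers receive $42.4, q = 33.4. (Wedge: pb − ps = 32.)
The less price-elastic side of the market bears the larger share of a per-unit tax.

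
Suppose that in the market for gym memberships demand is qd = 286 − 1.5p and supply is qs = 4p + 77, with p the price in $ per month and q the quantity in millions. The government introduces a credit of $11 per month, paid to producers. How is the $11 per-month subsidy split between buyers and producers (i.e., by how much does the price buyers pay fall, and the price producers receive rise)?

Before the subsidy: set 286 − 1.5p = 4p + 77 → p* = $38, q* = 229.
With a per-unit subsidy paid to producers, each receives p + 11 per unit sold, so supply becomes qs = 4(p + 11) + 77.
New equilibrium: buyers pay $30, producers receive $41, q = 241. (Wedge: pb − ps = −11.)
Gain to buyers: $8; to producers: $3. (They sum to $11.)

Buyers gain $8 per month; producers gain $3 per month.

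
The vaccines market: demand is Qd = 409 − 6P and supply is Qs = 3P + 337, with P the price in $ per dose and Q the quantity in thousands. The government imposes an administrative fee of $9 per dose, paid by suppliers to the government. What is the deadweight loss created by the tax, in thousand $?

Deadweight loss = $81 thousand.

Before the tax: set 409 − 6P = 3P + 337 → P* = $8, Q* = 361.
With the tax collected from suppliers, supply shifts: Qs = 3(P − 9) + 337.
New equilibrium: consumers pay $11, suppliers receive $2, Q = 343. (Wedge: Pb − Ps = 9.)
Quantity falls by |ΔQ| = |361 − 343| = 18.
DWL = ½ · t · |ΔQ| = ½ · 9 · 18 = $81.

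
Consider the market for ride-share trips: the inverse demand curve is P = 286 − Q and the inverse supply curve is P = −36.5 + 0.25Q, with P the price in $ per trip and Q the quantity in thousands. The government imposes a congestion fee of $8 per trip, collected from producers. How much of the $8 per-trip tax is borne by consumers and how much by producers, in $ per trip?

Consumers bear $6.4 per trip; producers bear $1.6 per trip.

Inverting to Q(P) form: Qd = 286 − P; Qs = 4P + 146.
Without the tax, 286 − P = 4P + 146 gives 5P = 140, so P* = $28 and Q* = 258.
With the tax collected from producers, supply shifts: Qs = 4(P − 8) + 146.
Solving gives Q = 251.6 with consumers paying $34.4 and producers receiving $26.4 (the $8 wedge).
Burden on consumers: $6.4; on producers: $1.6. (They sum to $8.)
The less price-elastic side of the market bears the larger share of a per-unit tax.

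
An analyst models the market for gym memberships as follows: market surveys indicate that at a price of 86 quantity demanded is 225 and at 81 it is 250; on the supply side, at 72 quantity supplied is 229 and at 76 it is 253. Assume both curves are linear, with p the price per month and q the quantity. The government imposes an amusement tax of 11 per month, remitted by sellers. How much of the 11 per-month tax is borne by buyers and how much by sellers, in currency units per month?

Demand slope: (250 − 225)/(81 − 86) = -5, so qd = 655 − 5p.
Supply slope: (253 − 229)/(76 − 72) = 6, so qs = 6p − 203.
Before the tax: set 655 − 5p = 6p − 203 → p* = 78, q* = 265.
With the tax collected from sellers, supply shifts: qs = 6(p − 11) − 203.
New equilibrium: buyers pay 84, sellers receive 73, q = 235. (Wedge: pb − ps = 11.)
Burden on buyers: 6; on sellers: 5. (They sum to 11.)
The less price-elastic side of the market bears the larger share of a per-unit tax.

Buyers bear 6 per month; sellers bear 5 per month.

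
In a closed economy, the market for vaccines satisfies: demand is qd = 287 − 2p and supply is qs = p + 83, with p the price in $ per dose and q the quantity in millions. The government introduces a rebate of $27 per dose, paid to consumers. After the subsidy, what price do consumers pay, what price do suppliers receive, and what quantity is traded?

Consumers pay $59; suppliers receive $86; quantity = 169.

Without the subsidy, 287 − 2p = p + 83 gives 3p = 204, so p* = $68 and q* = 151.
With a per-unit subsidy paid to consumers, each effectively pays p − 27, so demand becomes qd = 287 − 2(p − 27).
Solving gives q = 169 with consumers paying $59 and suppliers receiving $86 (the $27 wedge).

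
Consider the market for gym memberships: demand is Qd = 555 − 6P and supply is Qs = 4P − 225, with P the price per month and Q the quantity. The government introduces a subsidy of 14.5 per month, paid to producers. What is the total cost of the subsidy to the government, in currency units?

Without the subsidy, 555 − 6P = 4P − 225 gives 10P = 780, so P* = 78 and Q* = 87.
With a per-unit subsidy paid to producers, each receives P + 14.5 per unit sold, so supply becomes Qs = 4(P + 14.5) − 225.
New equilibrium: buyers pay 72.2, producers receive 86.7, Q = 121.8. (Wedge: Pb − Ps = −14.5.)
Outlay = t · Q = 14.5 · 121.8 = 1766.1.

Government outlay = 1766.1.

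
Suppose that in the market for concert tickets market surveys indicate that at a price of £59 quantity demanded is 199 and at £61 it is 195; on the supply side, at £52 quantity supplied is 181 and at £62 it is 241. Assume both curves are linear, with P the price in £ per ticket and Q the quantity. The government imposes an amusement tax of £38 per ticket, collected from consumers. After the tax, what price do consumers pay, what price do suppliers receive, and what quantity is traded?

Demand slope: (195 − 199)/(61 − 59) = -2, so Qd = 317 − 2P.
Supply slope: (241 − 181)/(62 − 52) = 6, so Qs = 6P − 131.
Before the tax: set 317 − 2P = 6P − 131 → P* = £56, Q* = 205.
With the tax collected from consumers, demand (in seller-price terms) shifts: Qd = 317 − 2(P + 38).
Solving gives Q = 148 with consumers paying £84.5 and suppliers receiving £46.5 (the £38 wedge).
The less price-elastic side of the market bears the larger share of a per-unit tax.

Consumers pay £84.5; suppliers receive £46.5; quantity = 148.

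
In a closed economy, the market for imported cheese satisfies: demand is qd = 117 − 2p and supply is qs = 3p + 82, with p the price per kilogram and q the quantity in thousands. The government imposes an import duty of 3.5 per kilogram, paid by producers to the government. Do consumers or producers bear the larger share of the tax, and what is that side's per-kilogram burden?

Before the tax: set 117 − 2p = 3p + 82 → p* = 7, q* = 103.
With the tax collected from producers, supply shifts: qs = 3(p − 3.5) + 82.
Solving gives q = 98.8 with consumers paying 9.1 and producers receiving 5.6 (the 3.5 wedge).
Per-kilogram burden: consumers 2.1, producers 1.4.
Consumers take the larger share because demand is less price-elastic here (demand slope 2 vs supply slope 3).

Consumers bear the larger share: 2.1 per kilogram.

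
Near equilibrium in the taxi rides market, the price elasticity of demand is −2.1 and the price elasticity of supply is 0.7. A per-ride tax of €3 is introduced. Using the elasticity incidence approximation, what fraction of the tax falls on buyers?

Buyers' share ≈ 0.25.

Incidence ratio: buyers' share ≈ εs / (εs + |εd|) = 0.7 / (0.7 + 2.1) = 0.25.
Supply is the less elastic side, so buyers bear the smaller share.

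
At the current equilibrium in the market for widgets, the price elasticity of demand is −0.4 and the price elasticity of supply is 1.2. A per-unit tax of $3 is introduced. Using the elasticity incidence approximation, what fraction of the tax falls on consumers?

Incidence ratio: consumers' share ≈ εs / (εs + |εd|) = 1.2 / (1.2 + 0.4) = 0.75.
Supply is the more elastic side, so consumers bear the larger share.

Consumers' share ≈ 0.75.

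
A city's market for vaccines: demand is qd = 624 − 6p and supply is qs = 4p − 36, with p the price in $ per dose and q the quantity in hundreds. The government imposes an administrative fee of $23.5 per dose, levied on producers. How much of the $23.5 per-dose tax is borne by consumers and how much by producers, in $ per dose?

Consumers bear $9.4 per dose; producers bear $14.1 per dose.

Without the tax, 624 − 6p = 4p − 36 gives 10p = 660, so p* = $66 and q* = 228.
With the tax collected from producers, supply shifts: qs = 4(p − 23.5) − 36.
Solving gives q = 171.6 with consumers paying $75.4 and producers receiving $51.9 (the $23.5 wedge).
Burden on consumers: $9.4; on producers: $14.1. (They sum to $23.5.)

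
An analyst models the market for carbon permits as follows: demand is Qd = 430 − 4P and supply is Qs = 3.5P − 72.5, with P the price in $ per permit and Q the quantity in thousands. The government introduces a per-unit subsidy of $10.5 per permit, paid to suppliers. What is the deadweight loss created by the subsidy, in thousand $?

Deadweight loss = $102.9 thousand.

Before the subsidy: set 430 − 4P = 3.5P − 72.5 → P* = $67, Q* = 162.
With a per-unit subsidy paid to suppliers, each receives P + 10.5 per unit sold, so supply becomes Qs = 3.5(P + 10.5) − 72.5.
Solving gives Q = 181.6 with consumers paying $62.1 and suppliers receiving $72.6 (the $10.5 wedge).
Quantity rises by |ΔQ| = |162 − 181.6| = 19.6.
DWL = ½ · t · |ΔQ| = ½ · 10.5 · 19.6 = $102.9.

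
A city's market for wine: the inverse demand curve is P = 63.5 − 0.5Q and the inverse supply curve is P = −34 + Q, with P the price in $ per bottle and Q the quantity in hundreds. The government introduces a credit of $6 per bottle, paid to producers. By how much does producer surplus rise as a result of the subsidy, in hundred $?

Rewrite in direct form: Qd = 127 − 2P and Qs = P + 34.
Without the subsidy, 127 − 2P = P + 34 gives 3P = 93, so P* = $31 and Q* = 65.
With a per-unit subsidy paid to producers, each receives P + 6 per unit sold, so supply becomes Qs = (P + 6) + 34.
Solving gives Q = 69 with buyers paying $29 and producers receiving $35 (the $6 wedge).
ΔPS is the trapezoid between Q = 69 and Q = 65 of height $4: ½ · (65 + 69) · 4 = $268.

Producer surplus rises by $268 hundred.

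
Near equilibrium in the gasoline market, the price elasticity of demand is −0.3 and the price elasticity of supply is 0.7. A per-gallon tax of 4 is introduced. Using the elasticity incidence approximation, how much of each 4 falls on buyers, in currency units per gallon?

Incidence ratio: buyers' share ≈ εs / (εs + |εd|) = 0.7 / (0.7 + 0.3) = 0.7.
So buyers bear ≈ 0.7 × 4 = 2.8; producers bear 1.2.

Buyers bear ≈ 2.8 per gallon.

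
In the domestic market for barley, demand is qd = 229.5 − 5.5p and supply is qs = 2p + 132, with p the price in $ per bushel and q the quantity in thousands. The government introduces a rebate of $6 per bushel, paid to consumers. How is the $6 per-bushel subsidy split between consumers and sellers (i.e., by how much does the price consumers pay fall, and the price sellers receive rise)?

Consumers gain $1.6 per bushel; sellers gain $4.4 per bushel.

Before the subsidy: set 229.5 − 5.5p = 2p + 132 → p* = $13, q* = 158.
With a per-unit subsidy paid to consumers, each effectively pays p − 6, so demand becomes qd = 229.5 − 5.5(p − 6).
Solving gives q = 166.8 with consumers paying $11.4 and sellers receiving $17.4 (the $6 wedge).
Gain to consumers: $1.6; to sellers: $4.4. (They sum to $6.)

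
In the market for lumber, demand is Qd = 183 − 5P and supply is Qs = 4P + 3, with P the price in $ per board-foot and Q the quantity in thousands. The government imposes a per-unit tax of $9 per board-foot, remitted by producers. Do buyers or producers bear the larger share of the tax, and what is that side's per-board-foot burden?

Producers bear the larger share: $5 per board-foot.

Before the tax: set 183 − 5P = 4P + 3 → P* = $20, Q* = 83.
With the tax collected from producers, supply shifts: Qs = 4(P − 9) + 3.
Solving gives Q = 63 with buyers paying $24 and producers receiving $15 (the $9 wedge).
Per-board-foot burden: buyers $4, producers $5.
Producers take the larger share because supply is less price-elastic here (demand slope 5 vs supply slope 4).
The less price-elastic side of the market bears the larger share of a per-unit tax.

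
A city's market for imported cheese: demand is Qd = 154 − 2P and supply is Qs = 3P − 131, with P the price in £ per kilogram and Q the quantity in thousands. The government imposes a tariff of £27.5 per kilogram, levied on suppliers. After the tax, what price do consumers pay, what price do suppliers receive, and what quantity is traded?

Consumers pay £73.5; suppliers receive £46; quantity = 7.

Before the tax: set 154 − 2P = 3P − 131 → P* = £57, Q* = 40.
With the tax collected from suppliers, supply shifts: Qs = 3(P − 27.5) − 131.
Solving gives Q = 7 with consumers paying £73.5 and suppliers receiving £46 (the £27.5 wedge).
The less price-elastic side of the market bears the larger share of a per-unit tax.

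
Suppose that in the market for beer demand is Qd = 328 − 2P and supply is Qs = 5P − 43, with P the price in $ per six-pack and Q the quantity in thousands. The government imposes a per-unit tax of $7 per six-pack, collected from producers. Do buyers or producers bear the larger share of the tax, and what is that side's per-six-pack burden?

Without the tax, 328 − 2P = 5P − 43 gives 7P = 371, so P* = $53 and Q* = 222.
With the tax collected from producers, supply shifts: Qs = 5(P − 7) − 43.
New equilibrium: buyers pay $58, producers receive $51, Q = 212. (Wedge: Pb − Ps = 7.)
Per-six-pack burden: buyers $5, producers $2.
Buyers take the larger share because demand is less price-elastic here (demand slope 2 vs supply slope 5).

Buyers bear the larger share: $5 per six-pack.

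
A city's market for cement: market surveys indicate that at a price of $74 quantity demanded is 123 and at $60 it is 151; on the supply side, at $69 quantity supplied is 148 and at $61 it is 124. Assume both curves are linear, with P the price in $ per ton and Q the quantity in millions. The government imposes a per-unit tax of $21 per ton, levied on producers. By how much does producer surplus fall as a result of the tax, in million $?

Producer surplus falls by $1061.76 million.

Demand slope: (151 − 123)/(60 − 74) = -2, so Qd = 271 − 2P.
Supply slope: (124 − 148)/(61 − 69) = 3, so Qs = 3P − 59.
Without the tax, 271 − 2P = 3P − 59 gives 5P = 330, so P* = $66 and Q* = 139.
With the tax collected from producers, supply shifts: Qs = 3(P − 21) − 59.
Solving gives Q = 113.8 with consumers paying $78.6 and producers receiving $57.6 (the $21 wedge).
ΔPS is the trapezoid between Q = 113.8 and Q = 139 of height $8.4: ½ · (139 + 113.8) · 8.4 = $1061.76.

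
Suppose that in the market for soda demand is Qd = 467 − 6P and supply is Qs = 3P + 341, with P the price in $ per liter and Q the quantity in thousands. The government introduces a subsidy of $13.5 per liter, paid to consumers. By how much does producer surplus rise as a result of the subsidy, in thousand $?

Without the subsidy, 467 − 6P = 3P + 341 gives 9P = 126, so P* = $14 and Q* = 383.
With a per-unit subsidy paid to consumers, each effectively pays P − 13.5, so demand becomes Qd = 467 − 6(P − 13.5).
Solving gives Q = 410 with consumers paying $9.5 and suppliers receiving $23 (the $13.5 wedge).
ΔPS is the trapezoid between Q = 410 and Q = 383 of height $9: ½ · (383 + 410) · 9 = $3568.5.

Producer surplus rises by $3568.5 thousand.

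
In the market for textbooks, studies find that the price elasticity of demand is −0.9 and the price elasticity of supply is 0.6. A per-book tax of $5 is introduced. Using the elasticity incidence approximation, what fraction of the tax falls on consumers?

Incidence ratio: consumers' share ≈ εs / (εs + |εd|) = 0.6 / (0.6 + 0.9) = 0.4.
Supply is the less elastic side, so consumers bear the smaller share.

Consumers' share ≈ 0.4.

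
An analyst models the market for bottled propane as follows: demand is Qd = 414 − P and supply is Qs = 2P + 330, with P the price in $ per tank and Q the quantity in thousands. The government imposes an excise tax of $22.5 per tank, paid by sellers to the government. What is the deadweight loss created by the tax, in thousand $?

Deadweight loss = $168.75 thousand.

Before the tax: set 414 − P = 2P + 330 → P* = $28, Q* = 386.
With the tax collected from sellers, supply shifts: Qs = 2(P − 22.5) + 330.
Solving gives Q = 371 with buyers paying $43 and sellers receiving $20.5 (the $22.5 wedge).
Quantity falls by |ΔQ| = |386 − 371| = 15.
DWL = ½ · t · |ΔQ| = ½ · 22.5 · 15 = $168.75.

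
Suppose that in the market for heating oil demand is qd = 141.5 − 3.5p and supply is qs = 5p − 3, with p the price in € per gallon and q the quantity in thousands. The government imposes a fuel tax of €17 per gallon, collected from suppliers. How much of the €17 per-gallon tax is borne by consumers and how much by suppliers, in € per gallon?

Consumers bear €10 per gallon; suppliers bear €7 per gallon.

Without the tax, 141.5 − 3.5p = 5p − 3 gives 8.5p = 144.5, so p* = €17 and q* = 82.
With the tax collected from suppliers, supply shifts: qs = 5(p − 17) − 3.
Solving gives q = 47 with consumers paying €27 and suppliers receiving €10 (the €17 wedge).
Burden on consumers: €10; on suppliers: €7. (They sum to €17.)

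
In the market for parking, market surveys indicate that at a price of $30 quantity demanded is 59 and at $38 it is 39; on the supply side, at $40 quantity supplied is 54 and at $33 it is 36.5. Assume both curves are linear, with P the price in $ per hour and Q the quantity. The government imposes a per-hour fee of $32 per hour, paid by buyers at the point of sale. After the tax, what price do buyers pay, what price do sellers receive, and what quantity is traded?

Demand slope: (39 − 59)/(38 − 30) = -2.5, so Qd = 134 − 2.5P.
Supply slope: (36.5 − 54)/(33 − 40) = 2.5, so Qs = 2.5P − 46.
Before the tax: set 134 − 2.5P = 2.5P − 46 → P* = $36, Q* = 44.
With the tax collected from buyers, demand (in seller-price terms) shifts: Qd = 134 − 2.5(P + 32).
Solving gives Q = 4 with buyers paying $52 and sellers receiving $20 (the $32 wedge).
The less price-elastic side of the market bears the larger share of a per-unit tax.

Buyers pay $52; sellers receive $20; quantity = 4.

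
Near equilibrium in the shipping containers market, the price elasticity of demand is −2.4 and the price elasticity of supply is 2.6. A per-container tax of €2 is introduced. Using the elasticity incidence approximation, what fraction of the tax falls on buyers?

Buyers' share ≈ 0.52.

Incidence ratio: buyers' share ≈ εs / (εs + |εd|) = 2.6 / (2.6 + 2.4) = 0.52.
Supply is the more elastic side, so buyers bear the larger share.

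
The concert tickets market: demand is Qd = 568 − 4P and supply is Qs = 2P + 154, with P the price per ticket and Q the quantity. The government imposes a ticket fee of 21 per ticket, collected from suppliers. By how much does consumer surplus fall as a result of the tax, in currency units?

Consumer surplus falls by 1946.

Before the tax: set 568 − 4P = 2P + 154 → P* = 69, Q* = 292.
With the tax collected from suppliers, supply shifts: Qs = 2(P − 21) + 154.
Solving gives Q = 264 with consumers paying 76 and suppliers receiving 55 (the 21 wedge).
ΔCS is the trapezoid between Q = 264 and Q = 292 of height 7: ½ · (292 + 264) · 7 = 1946.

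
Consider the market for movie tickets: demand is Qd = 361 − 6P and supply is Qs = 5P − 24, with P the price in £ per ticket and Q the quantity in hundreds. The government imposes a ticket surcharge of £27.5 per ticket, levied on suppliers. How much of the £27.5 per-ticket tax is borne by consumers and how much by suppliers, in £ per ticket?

Without the tax, 361 − 6P = 5P − 24 gives 11P = 385, so P* = £35 and Q* = 151.
With the tax collected from suppliers, supply shifts: Qs = 5(P − 27.5) − 24.
Solving gives Q = 76 with consumers paying £47.5 and suppliers receiving £20 (the £27.5 wedge).
Burden on consumers: £12.5; on suppliers: £15. (They sum to £27.5.)

Consumers bear £12.5 per ticket; suppliers bear £15 per ticket.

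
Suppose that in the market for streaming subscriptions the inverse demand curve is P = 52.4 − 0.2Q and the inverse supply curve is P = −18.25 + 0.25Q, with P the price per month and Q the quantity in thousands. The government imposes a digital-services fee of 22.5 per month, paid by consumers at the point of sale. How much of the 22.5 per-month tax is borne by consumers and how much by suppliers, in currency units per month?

Consumers bear 10 per month; suppliers bear 12.5 per month.

Rewrite in direct form: Qd = 262 − 5P and Qs = 4P + 73.
Without the tax, 262 − 5P = 4P + 73 gives 9P = 189, so P* = 21 and Q* = 157.
With the tax collected from consumers, demand (in seller-price terms) shifts: Qd = 262 − 5(P + 22.5).
New equilibrium: consumers pay 31, suppliers receive 8.5, Q = 107. (Wedge: Pb − Ps = 22.5.)
Burden on consumers: 10; on suppliers: 12.5. (They sum to 22.5.)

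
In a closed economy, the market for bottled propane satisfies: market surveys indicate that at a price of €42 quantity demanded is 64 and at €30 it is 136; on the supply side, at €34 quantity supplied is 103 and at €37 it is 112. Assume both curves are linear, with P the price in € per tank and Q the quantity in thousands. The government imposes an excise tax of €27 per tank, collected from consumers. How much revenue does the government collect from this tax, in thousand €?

Demand slope: (136 − 64)/(30 − 42) = -6, so Qd = 316 − 6P.
Supply slope: (112 − 103)/(37 − 34) = 3, so Qs = 3P + 1.
Without the tax, 316 − 6P = 3P + 1 gives 9P = 315, so P* = €35 and Q* = 106.
With the tax collected from consumers, demand (in seller-price terms) shifts: Qd = 316 − 6(P + 27).
New equilibrium: consumers pay €44, sellers receive €17, Q = 52. (Wedge: Pb − Ps = 27.)
Revenue = t · Q = 27 · 52 = €1404.

Tax revenue = €1404 thousand.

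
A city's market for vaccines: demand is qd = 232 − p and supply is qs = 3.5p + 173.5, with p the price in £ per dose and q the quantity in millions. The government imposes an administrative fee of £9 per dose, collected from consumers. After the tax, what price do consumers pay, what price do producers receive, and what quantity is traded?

Consumers pay £20; producers receive £11; quantity = 212.

Before the tax: set 232 − p = 3.5p + 173.5 → p* = £13, q* = 219.
With the tax collected from consumers, demand (in seller-price terms) shifts: qd = 232 − (p + 9).
New equilibrium: consumers pay £20, producers receive £11, q = 212. (Wedge: pb − ps = 9.)
The less price-elastic side of the market bears the larger share of a per-unit tax.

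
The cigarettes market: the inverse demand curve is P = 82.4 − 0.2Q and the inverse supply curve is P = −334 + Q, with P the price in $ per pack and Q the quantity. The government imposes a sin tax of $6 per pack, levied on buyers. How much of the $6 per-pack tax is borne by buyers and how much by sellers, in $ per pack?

Buyers bear $1 per pack; sellers bear $5 per pack.

Rewrite in direct form: Qd = 412 − 5P and Qs = P + 334.
Before the tax: set 412 − 5P = P + 334 → P* = $13, Q* = 347.
With the tax collected from buyers, demand (in seller-price terms) shifts: Qd = 412 − 5(P + 6).
New equilibrium: buyers pay $14, sellers receive $8, Q = 342. (Wedge: Pb − Ps = 6.)
Burden on buyers: $1; on sellers: $5. (They sum to $6.)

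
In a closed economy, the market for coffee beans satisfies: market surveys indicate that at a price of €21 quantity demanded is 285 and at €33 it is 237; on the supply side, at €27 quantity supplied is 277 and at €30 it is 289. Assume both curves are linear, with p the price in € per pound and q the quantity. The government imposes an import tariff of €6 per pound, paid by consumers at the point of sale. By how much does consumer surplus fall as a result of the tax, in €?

Demand slope: (237 − 285)/(33 − 21) = -4, so qd = 369 − 4p.
Supply slope: (289 − 277)/(30 − 27) = 4, so qs = 4p + 169.
Before the tax: set 369 − 4p = 4p + 169 → p* = €25, q* = 269.
With the tax collected from consumers, demand (in seller-price terms) shifts: qd = 369 − 4(p + 6).
New equilibrium: consumers pay €28, suppliers receive €22, q = 257. (Wedge: pb − ps = 6.)
ΔCS is the trapezoid between Q = 257 and Q = 269 of height €3: ½ · (269 + 257) · 3 = €789.

Consumer surplus falls by €789.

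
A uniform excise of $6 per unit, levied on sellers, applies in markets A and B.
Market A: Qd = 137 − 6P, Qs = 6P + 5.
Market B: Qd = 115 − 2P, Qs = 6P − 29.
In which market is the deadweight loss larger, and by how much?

Market A: pre-tax P* = $11, Q* = 71; post-tax Q = 53; deadweight loss = $54.
Market B: pre-tax P* = $18, Q* = 79; post-tax Q = 70; deadweight loss = $27.
Difference: $54 vs $27 → market A is larger by $27.

Market A, by $27.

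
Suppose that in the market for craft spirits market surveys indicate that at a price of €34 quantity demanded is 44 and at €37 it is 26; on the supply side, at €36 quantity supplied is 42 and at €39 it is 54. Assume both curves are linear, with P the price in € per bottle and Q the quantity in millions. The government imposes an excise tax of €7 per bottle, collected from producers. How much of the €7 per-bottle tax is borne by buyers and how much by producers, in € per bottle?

Demand slope: (26 − 44)/(37 − 34) = -6, so Qd = 248 − 6P.
Supply slope: (54 − 42)/(39 − 36) = 4, so Qs = 4P − 102.
Before the tax: set 248 − 6P = 4P − 102 → P* = €35, Q* = 38.
With the tax collected from producers, supply shifts: Qs = 4(P − 7) − 102.
New equilibrium: buyers pay €37.8, producers receive €30.8, Q = 21.2. (Wedge: Pb − Ps = 7.)
Burden on buyers: €2.8; on producers: €4.2. (They sum to €7.)
The less price-elastic side of the market bears the larger share of a per-unit tax.

Buyers bear €2.8 per bottle; producers bear €4.2 per bottle.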